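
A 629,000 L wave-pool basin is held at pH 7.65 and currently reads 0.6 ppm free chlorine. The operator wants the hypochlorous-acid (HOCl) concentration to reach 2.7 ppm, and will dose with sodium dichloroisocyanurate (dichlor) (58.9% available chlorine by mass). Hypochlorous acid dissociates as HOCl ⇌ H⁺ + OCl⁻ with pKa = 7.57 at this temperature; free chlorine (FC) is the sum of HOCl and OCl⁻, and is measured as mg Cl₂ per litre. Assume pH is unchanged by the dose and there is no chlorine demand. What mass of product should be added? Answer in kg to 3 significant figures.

[OCl⁻]/[HOCl] = 10^(pH − pKa) = 10^(7.65 − 7.57) = 1.202; fraction as HOCl = 1/(1 + 1.202) = 0.4541.
Free chlorine required for 2.7 ppm HOCl: 2.7 / 0.4541 = 5.946 ppm.
FC to add: 5.946 − 0.6 = 5.346 mg/L as Cl₂.
Cl₂ equivalent: 5.346 mg/L × 629,000 L = 3363 g.
Product at 58.9% available Cl: 3363 / 0.589 = 5709 g.

5.71 kg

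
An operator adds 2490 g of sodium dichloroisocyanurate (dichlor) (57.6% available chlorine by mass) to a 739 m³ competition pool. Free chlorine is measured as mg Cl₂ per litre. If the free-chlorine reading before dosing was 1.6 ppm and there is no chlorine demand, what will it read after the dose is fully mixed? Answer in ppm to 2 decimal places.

Volume: 739 m³ = 739,000 L.
Available chlorine delivered: 2490 g × 0.576 = 1434 g as Cl₂.
Concentration rise: 1434 g / 739,000 L = 1.941 mg/L = 1.94 ppm.
Final FC: 1.6 + 1.94 = 3.54 ppm.

3.54 ppm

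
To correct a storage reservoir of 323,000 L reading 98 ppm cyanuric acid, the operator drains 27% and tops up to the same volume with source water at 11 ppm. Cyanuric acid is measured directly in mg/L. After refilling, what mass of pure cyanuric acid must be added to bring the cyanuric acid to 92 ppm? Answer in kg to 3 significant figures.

5.65 kg

After draining 27% and refilling: 98 × 0.73 + 11 × 0.27 = 74.51 ppm.
Deficit to target: 92 − 74.51 = 17.49 mg/L.
Mass: 17.49 mg/L × 323,000 L = 5649 g cyanuric acid.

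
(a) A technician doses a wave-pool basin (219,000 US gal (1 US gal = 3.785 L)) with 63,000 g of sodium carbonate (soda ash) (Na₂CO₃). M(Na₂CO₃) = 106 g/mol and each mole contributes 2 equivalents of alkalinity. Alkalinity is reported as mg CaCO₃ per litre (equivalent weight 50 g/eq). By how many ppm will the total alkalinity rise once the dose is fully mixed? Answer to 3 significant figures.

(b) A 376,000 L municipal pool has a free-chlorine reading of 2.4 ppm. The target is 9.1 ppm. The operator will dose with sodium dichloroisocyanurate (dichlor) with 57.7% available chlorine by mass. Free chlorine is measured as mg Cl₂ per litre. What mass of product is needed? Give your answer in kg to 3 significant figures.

(a) Volume: 219,000 US gal × 3.785 L/gal = 828,915 L.
(a) Moles of Na₂CO₃: 63,000 g ÷ 106 g/mol = 594.3 mol → 1189 eq of alkalinity.
(a) As CaCO₃: 1189 eq × 50 g/eq = 59,430 g.
(a) Rise: 59,430 g / 828,915 L × 1000 = 71.7 mg/L.

(b) Chlorine deficit: 9.1 − 2.4 = 6.7 ppm = 6.7 mg/L as Cl₂.
(b) Cl₂ equivalent needed: 6.7 mg/L × 376,000 L = 2,519,000 mg = 2519 g.
(b) Product at 57.7% available chlorine: 2519 / 0.577 = 4366 g.

(a) 71.7 ppm; (b) 4.37 kg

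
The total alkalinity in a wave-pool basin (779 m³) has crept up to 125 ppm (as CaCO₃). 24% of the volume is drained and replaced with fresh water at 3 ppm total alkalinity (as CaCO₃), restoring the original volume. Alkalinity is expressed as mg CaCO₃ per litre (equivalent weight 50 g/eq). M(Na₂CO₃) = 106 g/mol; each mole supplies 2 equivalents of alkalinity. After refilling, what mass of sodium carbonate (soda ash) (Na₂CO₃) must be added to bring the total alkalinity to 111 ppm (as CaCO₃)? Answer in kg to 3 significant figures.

12.6 kg

Volume: 779 m³ = 779,000 L.
After draining 24% and refilling: 125 × 0.76 + 3 × 0.24 = 95.72 ppm.
Deficit to target: 111 − 95.72 = 15.28 mg/L.
As CaCO₃: 15.28 mg/L × 779,000 L = 11,900 g; ÷ 50 g/eq ÷ 2 = 119 mol Na₂CO₃.
Mass: 119 × 106 = 12,620 g.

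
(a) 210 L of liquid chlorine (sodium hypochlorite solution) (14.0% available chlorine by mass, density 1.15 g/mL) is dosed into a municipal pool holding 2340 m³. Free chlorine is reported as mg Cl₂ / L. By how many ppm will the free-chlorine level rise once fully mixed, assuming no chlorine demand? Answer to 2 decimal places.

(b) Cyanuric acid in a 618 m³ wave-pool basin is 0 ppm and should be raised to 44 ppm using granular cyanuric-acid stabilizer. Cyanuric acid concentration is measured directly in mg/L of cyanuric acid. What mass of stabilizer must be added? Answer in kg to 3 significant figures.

(a) 14.45 ppm; (b) 27.2 kg

(a) Volume: 2340 m³ = 2,340,000 L.
(a) Mass of solution: 210 L × 1000 mL/L × 1.15 g/mL = 241,500 g.
(a) Available chlorine delivered: 241,500 g × 0.14 = 33,810 g as Cl₂.
(a) Concentration rise: 33,810 g / 2,340,000 L = 14.45 mg/L = 14.45 ppm.

(b) Volume: 618 m³ = 618,000 L.
(b) CYA to add: (44 − 0) = 44 mg/L × 618,000 L = 27,190 g cyanuric acid.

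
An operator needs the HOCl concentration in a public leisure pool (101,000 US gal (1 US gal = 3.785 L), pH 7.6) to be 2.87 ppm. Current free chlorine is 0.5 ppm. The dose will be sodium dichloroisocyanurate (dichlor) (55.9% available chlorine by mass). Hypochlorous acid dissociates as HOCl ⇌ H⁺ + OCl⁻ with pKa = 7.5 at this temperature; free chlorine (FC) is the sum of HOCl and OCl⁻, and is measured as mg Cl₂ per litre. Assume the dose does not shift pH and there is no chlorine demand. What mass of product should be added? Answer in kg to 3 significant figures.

4.09 kg

Volume: 101,000 US gal × 3.785 L/gal = 382,285 L.
[OCl⁻]/[HOCl] = 10^(pH − pKa) = 10^(7.6 − 7.5) = 1.259; fraction as HOCl = 1/(1 + 1.259) = 0.4427.
Free chlorine required for 2.87 ppm HOCl: 2.87 / 0.4427 = 6.483 ppm.
FC to add: 6.483 − 0.5 = 5.983 mg/L as Cl₂.
Cl₂ equivalent: 5.983 mg/L × 382,285 L = 2287 g.
Product at 55.9% available Cl: 2287 / 0.559 = 4092 g.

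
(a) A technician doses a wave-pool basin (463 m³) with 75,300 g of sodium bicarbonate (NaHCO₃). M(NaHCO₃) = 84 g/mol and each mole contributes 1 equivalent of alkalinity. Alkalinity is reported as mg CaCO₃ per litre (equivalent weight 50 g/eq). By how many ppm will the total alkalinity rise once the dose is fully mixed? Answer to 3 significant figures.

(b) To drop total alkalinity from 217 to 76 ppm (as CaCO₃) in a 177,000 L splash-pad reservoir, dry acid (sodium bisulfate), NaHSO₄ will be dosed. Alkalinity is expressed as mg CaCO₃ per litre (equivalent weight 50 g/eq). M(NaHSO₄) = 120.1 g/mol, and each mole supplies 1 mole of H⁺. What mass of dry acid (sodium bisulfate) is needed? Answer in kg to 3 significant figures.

(a) Volume: 463 m³ = 463,000 L.
(a) Moles of NaHCO₃: 75,300 g ÷ 84 g/mol = 896.4 mol → 896.4 eq of alkalinity.
(a) As CaCO₃: 896.4 eq × 50 g/eq = 44,820 g.
(a) Rise: 44,820 g / 463,000 L × 1000 = 96.81 mg/L.

(b) Alkalinity to neutralize: (217 − 76) = 141 mg/L as CaCO₃ × 177,000 L = 24,960 g as CaCO₃.
(b) Equivalents of H⁺ required: 24,960 ÷ 50 g/eq = 499.1 eq = 499.1 mol NaHSO₄.
(b) Mass of NaHSO₄: 499.1 × 120.1 = 59,950 g.

(a) 96.8 ppm; (b) 59.9 kg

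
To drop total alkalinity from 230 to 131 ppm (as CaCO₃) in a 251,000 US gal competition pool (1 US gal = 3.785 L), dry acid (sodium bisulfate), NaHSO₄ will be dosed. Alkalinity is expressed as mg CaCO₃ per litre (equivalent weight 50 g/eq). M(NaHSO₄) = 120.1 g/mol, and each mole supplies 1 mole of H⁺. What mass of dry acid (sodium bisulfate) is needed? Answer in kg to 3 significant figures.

Volume: 251,000 US gal × 3.785 L/gal = 950,035 L.
Alkalinity to neutralize: (230 − 131) = 99 mg/L as CaCO₃ × 950,035 L = 94,050 g as CaCO₃.
Equivalents of H⁺ required: 94,050 ÷ 50 g/eq = 1881 eq = 1881 mol NaHSO₄.
Mass of NaHSO₄: 1881 × 120.1 = 225,900 g.

226 kg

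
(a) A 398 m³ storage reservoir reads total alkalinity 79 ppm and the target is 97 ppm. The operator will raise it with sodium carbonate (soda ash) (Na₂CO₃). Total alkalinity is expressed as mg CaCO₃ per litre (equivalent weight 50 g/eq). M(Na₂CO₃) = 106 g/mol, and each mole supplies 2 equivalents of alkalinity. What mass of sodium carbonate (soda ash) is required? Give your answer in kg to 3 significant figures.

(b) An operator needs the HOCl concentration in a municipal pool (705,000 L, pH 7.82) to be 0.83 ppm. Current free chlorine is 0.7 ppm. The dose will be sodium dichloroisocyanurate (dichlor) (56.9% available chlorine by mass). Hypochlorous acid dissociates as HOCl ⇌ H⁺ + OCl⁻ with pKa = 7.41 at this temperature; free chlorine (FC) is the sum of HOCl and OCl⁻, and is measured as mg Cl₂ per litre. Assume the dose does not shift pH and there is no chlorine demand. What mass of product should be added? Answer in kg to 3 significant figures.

(a) 7.59 kg; (b) 2.80 kg

(a) Volume: 398 m³ = 398,000 L.
(a) Alkalinity to add: (97 − 79) = 18 mg/L as CaCO₃ × 398,000 L = 7164 g as CaCO₃.
(a) Equivalents: 7164 g ÷ 50 g/eq = 143.3 eq.
(a) Each mole of Na₂CO₃ supplies 2 eq, so 143.3 / 2 = 71.64 mol.
(a) Mass: 71.64 mol × 106 g/mol = 7594 g.

(b) [OCl⁻]/[HOCl] = 10^(pH − pKa) = 10^(7.82 − 7.41) = 2.57; fraction as HOCl = 1/(1 + 2.57) = 0.2801.
(b) Free chlorine required for 0.83 ppm HOCl: 0.83 / 0.2801 = 2.963 ppm.
(b) FC to add: 2.963 − 0.7 = 2.263 mg/L as Cl₂.
(b) Cl₂ equivalent: 2.263 mg/L × 705,000 L = 1596 g.
(b) Product at 56.9% available Cl: 1596 / 0.569 = 2804 g.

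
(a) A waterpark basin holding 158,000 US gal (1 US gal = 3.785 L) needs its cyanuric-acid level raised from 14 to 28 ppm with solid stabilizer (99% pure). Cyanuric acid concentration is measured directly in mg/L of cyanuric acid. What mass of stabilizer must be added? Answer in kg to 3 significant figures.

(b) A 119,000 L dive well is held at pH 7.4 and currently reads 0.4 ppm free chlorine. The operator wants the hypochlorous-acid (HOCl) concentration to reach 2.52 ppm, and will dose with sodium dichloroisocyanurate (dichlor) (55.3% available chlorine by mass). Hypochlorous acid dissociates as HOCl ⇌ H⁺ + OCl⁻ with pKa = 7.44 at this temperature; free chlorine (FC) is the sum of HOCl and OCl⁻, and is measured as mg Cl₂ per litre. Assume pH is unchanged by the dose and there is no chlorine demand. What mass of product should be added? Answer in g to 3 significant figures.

(a) 8.46 kg; (b) 951 g

(a) Volume: 158,000 US gal × 3.785 L/gal = 598,030 L.
(a) CYA to add: (28 − 14) = 14 mg/L × 598,030 L = 8372 g cyanuric acid.
(a) At 99% purity: 8372 / 0.99 = 8457 g product.

(b) [OCl⁻]/[HOCl] = 10^(pH − pKa) = 10^(7.4 − 7.44) = 0.912; fraction as HOCl = 1/(1 + 0.912) = 0.523.
(b) Free chlorine required for 2.52 ppm HOCl: 2.52 / 0.523 = 4.818 ppm.
(b) FC to add: 4.818 − 0.4 = 4.418 mg/L as Cl₂.
(b) Cl₂ equivalent: 4.418 mg/L × 119,000 L = 525.8 g.
(b) Product at 55.3% available Cl: 525.8 / 0.553 = 950.8 g.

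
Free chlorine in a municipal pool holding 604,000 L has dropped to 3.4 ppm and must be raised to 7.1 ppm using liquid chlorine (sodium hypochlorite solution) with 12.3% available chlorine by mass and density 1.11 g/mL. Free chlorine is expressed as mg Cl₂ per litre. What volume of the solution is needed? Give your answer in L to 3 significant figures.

16.4 L

Chlorine deficit: 7.1 − 3.4 = 3.7 ppm = 3.7 mg/L as Cl₂.
Cl₂ equivalent needed: 3.7 mg/L × 604,000 L = 2,235,000 mg = 2235 g.
Product at 12.3% available chlorine: 2235 / 0.123 = 18,170 g.
Volume at density 1.11 g/mL: 18,170 g ÷ 1.11 g/mL = 16,370 mL.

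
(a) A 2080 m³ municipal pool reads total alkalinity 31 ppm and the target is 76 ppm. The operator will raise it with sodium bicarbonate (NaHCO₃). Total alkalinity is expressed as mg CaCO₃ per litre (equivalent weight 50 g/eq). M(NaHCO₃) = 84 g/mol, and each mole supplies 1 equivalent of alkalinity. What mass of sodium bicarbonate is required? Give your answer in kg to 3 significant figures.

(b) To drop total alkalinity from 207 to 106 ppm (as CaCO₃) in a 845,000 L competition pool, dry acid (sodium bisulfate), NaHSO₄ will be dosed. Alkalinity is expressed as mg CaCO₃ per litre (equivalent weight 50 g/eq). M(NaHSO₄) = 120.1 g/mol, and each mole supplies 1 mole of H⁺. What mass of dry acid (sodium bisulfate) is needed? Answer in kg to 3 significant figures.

(a) Volume: 2080 m³ = 2,080,000 L.
(a) Alkalinity to add: (76 − 31) = 45 mg/L as CaCO₃ × 2,080,000 L = 93,600 g as CaCO₃.
(a) Equivalents: 93,600 g ÷ 50 g/eq = 1872 eq.
(a) NaHCO₃ supplies 1 eq per mole → 1872 mol.
(a) Mass: 1872 mol × 84 g/mol = 157,200 g.

(b) Alkalinity to neutralize: (207 − 106) = 101 mg/L as CaCO₃ × 845,000 L = 85,340 g as CaCO₃.
(b) Equivalents of H⁺ required: 85,340 ÷ 50 g/eq = 1707 eq = 1707 mol NaHSO₄.
(b) Mass of NaHSO₄: 1707 × 120.1 = 205,000 g.

(a) 157 kg; (b) 205 kg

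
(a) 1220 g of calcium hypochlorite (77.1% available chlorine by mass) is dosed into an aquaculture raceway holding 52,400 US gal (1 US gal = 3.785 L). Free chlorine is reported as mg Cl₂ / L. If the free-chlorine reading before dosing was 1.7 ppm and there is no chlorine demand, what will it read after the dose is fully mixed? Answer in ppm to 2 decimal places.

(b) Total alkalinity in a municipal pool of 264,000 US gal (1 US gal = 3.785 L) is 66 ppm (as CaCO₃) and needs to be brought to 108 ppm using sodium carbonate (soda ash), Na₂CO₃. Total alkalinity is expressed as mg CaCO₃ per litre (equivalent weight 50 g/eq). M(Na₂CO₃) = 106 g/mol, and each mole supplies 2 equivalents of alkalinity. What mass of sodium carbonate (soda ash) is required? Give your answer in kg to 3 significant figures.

(a) 6.44 ppm; (b) 44.5 kg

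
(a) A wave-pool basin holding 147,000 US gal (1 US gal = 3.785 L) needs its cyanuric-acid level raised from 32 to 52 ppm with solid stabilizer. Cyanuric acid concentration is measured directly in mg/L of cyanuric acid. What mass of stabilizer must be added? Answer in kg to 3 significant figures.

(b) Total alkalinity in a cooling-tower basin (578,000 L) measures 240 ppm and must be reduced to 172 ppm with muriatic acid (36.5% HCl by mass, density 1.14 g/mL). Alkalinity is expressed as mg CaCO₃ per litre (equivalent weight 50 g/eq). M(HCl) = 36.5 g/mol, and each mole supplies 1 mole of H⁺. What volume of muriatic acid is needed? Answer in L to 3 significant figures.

(a) 11.1 kg; (b) 69.0 L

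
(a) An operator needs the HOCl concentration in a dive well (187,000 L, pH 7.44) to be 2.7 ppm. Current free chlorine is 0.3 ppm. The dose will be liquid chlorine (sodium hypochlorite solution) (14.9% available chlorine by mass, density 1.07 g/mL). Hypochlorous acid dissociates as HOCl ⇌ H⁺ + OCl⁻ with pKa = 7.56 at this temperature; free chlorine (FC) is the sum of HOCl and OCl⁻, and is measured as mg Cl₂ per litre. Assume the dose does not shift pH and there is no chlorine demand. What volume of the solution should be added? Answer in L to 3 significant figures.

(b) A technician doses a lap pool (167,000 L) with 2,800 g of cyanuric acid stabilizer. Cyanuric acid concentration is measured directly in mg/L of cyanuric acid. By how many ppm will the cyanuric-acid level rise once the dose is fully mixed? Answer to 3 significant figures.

(a) 5.22 L; (b) 16.8 ppm

(a) [OCl⁻]/[HOCl] = 10^(pH − pKa) = 10^(7.44 − 7.56) = 0.7586; fraction as HOCl = 1/(1 + 0.7586) = 0.5686.
(a) Free chlorine required for 2.7 ppm HOCl: 2.7 / 0.5686 = 4.748 ppm.
(a) FC to add: 4.748 − 0.3 = 4.448 mg/L as Cl₂.
(a) Cl₂ equivalent: 4.448 mg/L × 187,000 L = 831.8 g.
(a) Product at 14.9% available Cl: 831.8 / 0.149 = 5583 g.
(a) Volume: 5583 g ÷ 1.07 g/mL = 5217 mL.

(b) Rise: 2,800 g / 167,000 L × 1000 = 16.77 mg/L.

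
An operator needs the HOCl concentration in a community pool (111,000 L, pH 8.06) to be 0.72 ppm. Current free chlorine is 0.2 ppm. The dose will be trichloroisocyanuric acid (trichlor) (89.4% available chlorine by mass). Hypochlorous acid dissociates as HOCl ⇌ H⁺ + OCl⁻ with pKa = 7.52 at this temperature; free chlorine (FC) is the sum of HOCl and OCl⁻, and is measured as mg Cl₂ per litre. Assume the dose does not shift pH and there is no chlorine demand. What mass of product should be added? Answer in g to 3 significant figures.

375 g

[OCl⁻]/[HOCl] = 10^(pH − pKa) = 10^(8.06 − 7.52) = 3.467; fraction as HOCl = 1/(1 + 3.467) = 0.2238.
Free chlorine required for 0.72 ppm HOCl: 0.72 / 0.2238 = 3.217 ppm.
FC to add: 3.217 − 0.2 = 3.017 mg/L as Cl₂.
Cl₂ equivalent: 3.017 mg/L × 111,000 L = 334.8 g.
Product at 89.4% available Cl: 334.8 / 0.894 = 374.5 g.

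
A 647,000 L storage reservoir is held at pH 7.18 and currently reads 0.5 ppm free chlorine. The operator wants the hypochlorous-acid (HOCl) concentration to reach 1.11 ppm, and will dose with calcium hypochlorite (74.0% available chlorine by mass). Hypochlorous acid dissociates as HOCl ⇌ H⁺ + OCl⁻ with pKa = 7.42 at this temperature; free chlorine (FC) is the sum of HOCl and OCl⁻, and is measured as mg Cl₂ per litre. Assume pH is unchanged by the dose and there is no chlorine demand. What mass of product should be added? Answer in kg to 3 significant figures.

1.09 kg

[OCl⁻]/[HOCl] = 10^(pH − pKa) = 10^(7.18 − 7.42) = 0.5754; fraction as HOCl = 1/(1 + 0.5754) = 0.6347.
Free chlorine required for 1.11 ppm HOCl: 1.11 / 0.6347 = 1.749 ppm.
FC to add: 1.749 − 0.5 = 1.249 mg/L as Cl₂.
Cl₂ equivalent: 1.249 mg/L × 647,000 L = 807.9 g.
Product at 74.0% available Cl: 807.9 / 0.74 = 1092 g.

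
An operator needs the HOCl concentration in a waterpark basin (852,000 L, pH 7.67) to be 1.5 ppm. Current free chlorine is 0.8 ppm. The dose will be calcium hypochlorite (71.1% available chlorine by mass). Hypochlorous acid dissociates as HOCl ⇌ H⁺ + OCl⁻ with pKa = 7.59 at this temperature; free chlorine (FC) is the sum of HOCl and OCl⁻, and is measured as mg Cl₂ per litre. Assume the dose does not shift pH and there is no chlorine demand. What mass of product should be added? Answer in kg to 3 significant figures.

3.00 kg

[OCl⁻]/[HOCl] = 10^(pH − pKa) = 10^(7.67 − 7.59) = 1.202; fraction as HOCl = 1/(1 + 1.202) = 0.4541.
Free chlorine required for 1.5 ppm HOCl: 1.5 / 0.4541 = 3.303 ppm.
FC to add: 3.303 − 0.8 = 2.503 mg/L as Cl₂.
Cl₂ equivalent: 2.503 mg/L × 852,000 L = 2133 g.
Product at 71.1% available Cl: 2133 / 0.711 = 3000 g.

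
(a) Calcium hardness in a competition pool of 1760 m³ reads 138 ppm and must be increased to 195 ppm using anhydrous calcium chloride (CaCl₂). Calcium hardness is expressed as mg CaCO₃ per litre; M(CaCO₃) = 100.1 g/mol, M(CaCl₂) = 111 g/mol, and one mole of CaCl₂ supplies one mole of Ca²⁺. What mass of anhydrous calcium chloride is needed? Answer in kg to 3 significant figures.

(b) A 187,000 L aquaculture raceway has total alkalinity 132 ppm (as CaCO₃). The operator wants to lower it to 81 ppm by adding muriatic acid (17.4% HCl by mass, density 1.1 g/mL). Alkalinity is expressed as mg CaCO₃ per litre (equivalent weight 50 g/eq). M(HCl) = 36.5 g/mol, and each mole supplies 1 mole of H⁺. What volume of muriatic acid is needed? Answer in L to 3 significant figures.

(a) 111 kg; (b) 36.4 L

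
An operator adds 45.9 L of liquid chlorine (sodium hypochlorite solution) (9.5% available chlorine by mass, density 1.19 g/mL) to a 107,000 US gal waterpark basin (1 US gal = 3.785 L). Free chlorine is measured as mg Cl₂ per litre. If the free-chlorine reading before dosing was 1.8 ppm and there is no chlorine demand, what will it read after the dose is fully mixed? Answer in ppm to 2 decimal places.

14.61 ppm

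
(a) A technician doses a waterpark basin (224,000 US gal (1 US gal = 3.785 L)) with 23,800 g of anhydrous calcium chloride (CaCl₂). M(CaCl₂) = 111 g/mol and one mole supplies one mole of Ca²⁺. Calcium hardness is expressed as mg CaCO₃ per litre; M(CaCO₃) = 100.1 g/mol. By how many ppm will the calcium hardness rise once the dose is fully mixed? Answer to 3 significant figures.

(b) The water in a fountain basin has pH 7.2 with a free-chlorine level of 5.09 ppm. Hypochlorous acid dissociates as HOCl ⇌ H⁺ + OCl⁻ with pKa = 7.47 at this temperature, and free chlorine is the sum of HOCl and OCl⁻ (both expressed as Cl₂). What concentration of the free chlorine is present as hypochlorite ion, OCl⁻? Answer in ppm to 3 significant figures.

(a) Volume: 224,000 US gal × 3.785 L/gal = 847,840 L.
(a) Moles of Ca²⁺: 23,800 g ÷ 111 g/mol = 214.4 mol.
(a) As CaCO₃: 214.4 mol × 100.1 g/mol = 21,460 g.
(a) Rise: 21,460 g / 847,840 L × 1000 = 25.31 mg/L.

(b) [OCl⁻]/[HOCl] = 10^(pH − pKa) = 10^(7.2 − 7.47) = 10^-0.27 = 0.537.
(b) Fraction as HOCl = 1 / (1 + 0.537) = 0.6506.
(b) OCl⁻ = (1 − 0.6506) × 5.09 ppm = 1.778 ppm.

(a) 25.3 ppm; (b) 1.78 ppm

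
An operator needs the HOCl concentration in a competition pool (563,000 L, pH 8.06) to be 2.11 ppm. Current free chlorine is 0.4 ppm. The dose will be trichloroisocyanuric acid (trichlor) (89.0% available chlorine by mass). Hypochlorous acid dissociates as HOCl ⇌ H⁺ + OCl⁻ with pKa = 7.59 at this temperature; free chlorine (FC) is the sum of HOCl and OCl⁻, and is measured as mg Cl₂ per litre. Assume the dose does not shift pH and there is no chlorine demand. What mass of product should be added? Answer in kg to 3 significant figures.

5.02 kg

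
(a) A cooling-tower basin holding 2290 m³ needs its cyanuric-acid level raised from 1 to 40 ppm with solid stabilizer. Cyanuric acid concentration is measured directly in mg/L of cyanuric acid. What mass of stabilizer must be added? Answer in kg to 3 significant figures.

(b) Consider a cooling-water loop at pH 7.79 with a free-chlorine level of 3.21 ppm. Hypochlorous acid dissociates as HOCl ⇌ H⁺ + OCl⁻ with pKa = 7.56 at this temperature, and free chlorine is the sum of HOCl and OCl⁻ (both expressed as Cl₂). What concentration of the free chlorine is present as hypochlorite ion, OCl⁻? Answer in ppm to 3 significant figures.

(a) Volume: 2290 m³ = 2,290,000 L.
(a) CYA to add: (40 − 1) = 39 mg/L × 2,290,000 L = 89,310 g cyanuric acid.

(b) [OCl⁻]/[HOCl] = 10^(pH − pKa) = 10^(7.79 − 7.56) = 10^0.23 = 1.698.
(b) Fraction as HOCl = 1 / (1 + 1.698) = 0.3706.
(b) OCl⁻ = (1 − 0.3706) × 3.21 ppm = 2.02 ppm.

(a) 89.3 kg; (b) 2.02 ppm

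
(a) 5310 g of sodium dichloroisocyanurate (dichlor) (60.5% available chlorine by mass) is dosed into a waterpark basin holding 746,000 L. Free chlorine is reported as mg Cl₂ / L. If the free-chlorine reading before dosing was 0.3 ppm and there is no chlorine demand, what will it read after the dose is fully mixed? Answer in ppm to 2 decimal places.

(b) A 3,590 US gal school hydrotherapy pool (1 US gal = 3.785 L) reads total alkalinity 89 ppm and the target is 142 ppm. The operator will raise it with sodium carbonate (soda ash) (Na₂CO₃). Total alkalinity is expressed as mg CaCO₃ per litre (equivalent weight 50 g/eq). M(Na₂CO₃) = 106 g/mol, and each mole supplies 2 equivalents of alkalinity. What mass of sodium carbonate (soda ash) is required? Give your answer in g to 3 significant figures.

(a) 4.61 ppm; (b) 763 g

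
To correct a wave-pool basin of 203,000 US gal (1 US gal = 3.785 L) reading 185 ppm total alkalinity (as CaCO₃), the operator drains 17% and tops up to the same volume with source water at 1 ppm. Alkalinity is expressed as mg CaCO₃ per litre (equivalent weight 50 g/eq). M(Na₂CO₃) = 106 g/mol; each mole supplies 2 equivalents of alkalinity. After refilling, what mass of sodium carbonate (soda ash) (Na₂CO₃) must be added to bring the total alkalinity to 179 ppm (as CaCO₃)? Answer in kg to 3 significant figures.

20.6 kg

Volume: 203,000 US gal × 3.785 L/gal = 768,355 L.
After draining 17% and refilling: 185 × 0.83 + 1 × 0.17 = 153.72 ppm.
Deficit to target: 179 − 153.72 = 25.28 mg/L.
As CaCO₃: 25.28 mg/L × 768,355 L = 19,420 g; ÷ 50 g/eq ÷ 2 = 194.2 mol Na₂CO₃.
Mass: 194.2 × 106 = 20,590 g.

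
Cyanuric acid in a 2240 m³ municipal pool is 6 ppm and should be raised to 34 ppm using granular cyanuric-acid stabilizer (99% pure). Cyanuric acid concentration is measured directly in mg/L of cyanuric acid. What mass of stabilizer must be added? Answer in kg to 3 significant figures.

Volume: 2240 m³ = 2,240,000 L.
CYA to add: (34 − 6) = 28 mg/L × 2,240,000 L = 62,720 g cyanuric acid.
At 99% purity: 62,720 / 0.99 = 63,350 g product.

63.4 kg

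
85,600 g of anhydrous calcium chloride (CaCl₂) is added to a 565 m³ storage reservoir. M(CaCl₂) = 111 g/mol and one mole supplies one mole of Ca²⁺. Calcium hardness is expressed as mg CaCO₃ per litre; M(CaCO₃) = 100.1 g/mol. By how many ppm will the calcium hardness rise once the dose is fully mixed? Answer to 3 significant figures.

137 ppm

Volume: 565 m³ = 565,000 L.
Moles of Ca²⁺: 85,600 g ÷ 111 g/mol = 771.2 mol.
As CaCO₃: 771.2 mol × 100.1 g/mol = 77,190 g.
Rise: 77,190 g / 565,000 L × 1000 = 136.6 mg/L.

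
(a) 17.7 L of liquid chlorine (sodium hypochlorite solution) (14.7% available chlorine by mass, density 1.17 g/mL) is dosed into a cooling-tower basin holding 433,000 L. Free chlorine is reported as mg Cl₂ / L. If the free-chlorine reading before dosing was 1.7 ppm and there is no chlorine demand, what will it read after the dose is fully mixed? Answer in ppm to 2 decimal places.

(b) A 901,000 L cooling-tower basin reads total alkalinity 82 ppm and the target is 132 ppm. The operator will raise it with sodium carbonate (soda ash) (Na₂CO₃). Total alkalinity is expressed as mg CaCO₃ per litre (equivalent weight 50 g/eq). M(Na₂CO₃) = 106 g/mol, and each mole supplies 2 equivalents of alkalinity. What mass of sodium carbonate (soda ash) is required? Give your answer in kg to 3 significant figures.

(a) 8.73 ppm; (b) 47.8 kg

(a) Mass of solution: 17.7 L × 1000 mL/L × 1.17 g/mL = 20,710 g.
(a) Available chlorine delivered: 20,710 g × 0.147 = 3044 g as Cl₂.
(a) Concentration rise: 3044 g / 433,000 L = 7.031 mg/L = 7.03 ppm.
(a) Final FC: 1.7 + 7.03 = 8.73 ppm.

(b) Alkalinity to add: (132 − 82) = 50 mg/L as CaCO₃ × 901,000 L = 45,050 g as CaCO₃.
(b) Equivalents: 45,050 g ÷ 50 g/eq = 901 eq.
(b) Each mole of Na₂CO₃ supplies 2 eq, so 901 / 2 = 450.5 mol.
(b) Mass: 450.5 mol × 106 g/mol = 47,750 g.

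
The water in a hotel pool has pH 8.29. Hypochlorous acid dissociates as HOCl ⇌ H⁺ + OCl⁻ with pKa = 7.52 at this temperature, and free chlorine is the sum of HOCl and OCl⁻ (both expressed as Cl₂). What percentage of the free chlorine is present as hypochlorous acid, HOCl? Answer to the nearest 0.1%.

14.5%

[OCl⁻]/[HOCl] = 10^(pH − pKa) = 10^(8.29 − 7.52) = 10^0.77 = 5.888.
Fraction as HOCl = 1 / (1 + 5.888) = 0.1452.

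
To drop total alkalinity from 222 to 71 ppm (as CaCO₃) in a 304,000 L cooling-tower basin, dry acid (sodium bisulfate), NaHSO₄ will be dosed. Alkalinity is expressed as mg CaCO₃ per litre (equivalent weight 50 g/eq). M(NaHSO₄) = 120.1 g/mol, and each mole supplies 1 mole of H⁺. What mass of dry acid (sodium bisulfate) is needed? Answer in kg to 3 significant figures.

110 kg

Alkalinity to neutralize: (222 − 71) = 151 mg/L as CaCO₃ × 304,000 L = 45,900 g as CaCO₃.
Equivalents of H⁺ required: 45,900 ÷ 50 g/eq = 918.1 eq = 918.1 mol NaHSO₄.
Mass of NaHSO₄: 918.1 × 120.1 = 110,300 g.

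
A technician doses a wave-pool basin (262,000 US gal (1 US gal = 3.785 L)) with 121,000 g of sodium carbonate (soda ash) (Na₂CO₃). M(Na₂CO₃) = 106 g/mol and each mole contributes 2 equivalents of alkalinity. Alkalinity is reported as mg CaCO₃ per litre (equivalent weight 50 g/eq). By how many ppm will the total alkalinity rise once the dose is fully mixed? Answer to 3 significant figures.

115 ppm

Volume: 262,000 US gal × 3.785 L/gal = 991,670 L.
Moles of Na₂CO₃: 121,000 g ÷ 106 g/mol = 1142 mol → 2283 eq of alkalinity.
As CaCO₃: 2283 eq × 50 g/eq = 114,200 g.
Rise: 114,200 g / 991,670 L × 1000 = 115.1 mg/L.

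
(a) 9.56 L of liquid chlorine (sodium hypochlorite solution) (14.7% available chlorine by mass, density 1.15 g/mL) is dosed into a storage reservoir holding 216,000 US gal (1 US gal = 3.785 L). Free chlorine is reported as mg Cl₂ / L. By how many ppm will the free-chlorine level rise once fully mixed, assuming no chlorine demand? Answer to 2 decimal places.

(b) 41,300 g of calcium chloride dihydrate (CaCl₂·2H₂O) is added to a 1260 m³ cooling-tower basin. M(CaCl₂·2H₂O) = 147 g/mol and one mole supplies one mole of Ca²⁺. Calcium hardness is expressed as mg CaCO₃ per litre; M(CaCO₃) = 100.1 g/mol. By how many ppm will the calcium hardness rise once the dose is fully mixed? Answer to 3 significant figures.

(a) Volume: 216,000 US gal × 3.785 L/gal = 817,560 L.
(a) Mass of solution: 9.56 L × 1000 mL/L × 1.15 g/mL = 10,990 g.
(a) Available chlorine delivered: 10,990 g × 0.147 = 1616 g as Cl₂.
(a) Concentration rise: 1616 g / 817,560 L = 1.977 mg/L = 1.98 ppm.

(b) Volume: 1260 m³ = 1,260,000 L.
(b) Moles of Ca²⁺: 41,300 g ÷ 147 g/mol = 281 mol.
(b) As CaCO₃: 281 mol × 100.1 g/mol = 28,120 g.
(b) Rise: 28,120 g / 1,260,000 L × 1000 = 22.32 mg/L.

(a) 1.98 ppm; (b) 22.3 ppm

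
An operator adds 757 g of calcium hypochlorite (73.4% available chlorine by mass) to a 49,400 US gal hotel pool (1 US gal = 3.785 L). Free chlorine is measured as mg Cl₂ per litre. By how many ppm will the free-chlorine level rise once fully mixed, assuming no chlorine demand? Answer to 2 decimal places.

2.97 ppm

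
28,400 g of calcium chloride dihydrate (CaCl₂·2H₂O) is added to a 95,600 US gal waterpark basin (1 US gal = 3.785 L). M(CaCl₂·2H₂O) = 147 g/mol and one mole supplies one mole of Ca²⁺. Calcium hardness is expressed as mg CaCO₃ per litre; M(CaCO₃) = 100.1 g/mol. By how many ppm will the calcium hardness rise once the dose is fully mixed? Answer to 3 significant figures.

53.4 ppm

Volume: 95,600 US gal × 3.785 L/gal = 361,846 L.
Moles of Ca²⁺: 28,400 g ÷ 147 g/mol = 193.2 mol.
As CaCO₃: 193.2 mol × 100.1 g/mol = 19,340 g.
Rise: 19,340 g / 361,846 L × 1000 = 53.45 mg/L.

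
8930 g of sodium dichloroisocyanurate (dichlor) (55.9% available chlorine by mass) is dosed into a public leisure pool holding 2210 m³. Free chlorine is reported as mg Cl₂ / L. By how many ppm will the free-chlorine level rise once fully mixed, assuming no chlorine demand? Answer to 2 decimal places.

Volume: 2210 m³ = 2,210,000 L.
Available chlorine delivered: 8930 g × 0.559 = 4992 g as Cl₂.
Concentration rise: 4992 g / 2,210,000 L = 2.259 mg/L = 2.26 ppm.

2.26 ppm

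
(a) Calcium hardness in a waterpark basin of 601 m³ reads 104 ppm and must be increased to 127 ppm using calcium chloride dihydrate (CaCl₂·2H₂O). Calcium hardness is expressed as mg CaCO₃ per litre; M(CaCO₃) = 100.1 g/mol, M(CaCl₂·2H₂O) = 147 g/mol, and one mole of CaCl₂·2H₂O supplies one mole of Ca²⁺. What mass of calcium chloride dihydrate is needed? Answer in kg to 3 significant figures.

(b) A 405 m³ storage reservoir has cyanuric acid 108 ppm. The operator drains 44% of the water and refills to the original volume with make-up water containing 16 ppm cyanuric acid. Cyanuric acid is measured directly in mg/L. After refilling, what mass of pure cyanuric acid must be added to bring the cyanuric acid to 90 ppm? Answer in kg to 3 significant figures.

(a) 20.3 kg; (b) 9.10 kg

(a) Volume: 601 m³ = 601,000 L.
(a) Hardness to add: (127 − 104) = 23 mg/L as CaCO₃ × 601,000 L = 13,820 g as CaCO₃.
(a) Moles of Ca²⁺ (1 mol Ca²⁺ ≡ 1 mol CaCO₃): 13,820 / 100.1 g/mol = 138.1 mol.
(a) Mass of CaCl₂·2H₂O: 138.1 × 147 = 20,300 g.

(b) Volume: 405 m³ = 405,000 L.
(b) After draining 44% and refilling: 108 × 0.56 + 16 × 0.44 = 67.52 ppm.
(b) Deficit to target: 90 − 67.52 = 22.48 mg/L.
(b) Mass: 22.48 mg/L × 405,000 L = 9104 g cyanuric acid.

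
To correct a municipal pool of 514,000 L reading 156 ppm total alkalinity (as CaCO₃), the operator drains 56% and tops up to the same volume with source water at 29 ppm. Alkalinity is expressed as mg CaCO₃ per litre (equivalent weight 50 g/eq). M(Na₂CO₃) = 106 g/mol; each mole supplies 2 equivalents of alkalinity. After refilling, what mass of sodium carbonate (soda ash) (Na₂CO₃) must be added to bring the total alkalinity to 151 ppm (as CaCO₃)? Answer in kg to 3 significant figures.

36.0 kg

After draining 56% and refilling: 156 × 0.44 + 29 × 0.56 = 84.88 ppm.
Deficit to target: 151 − 84.88 = 66.12 mg/L.
As CaCO₃: 66.12 mg/L × 514,000 L = 33,990 g; ÷ 50 g/eq ÷ 2 = 339.9 mol Na₂CO₃.
Mass: 339.9 × 106 = 36,020 g.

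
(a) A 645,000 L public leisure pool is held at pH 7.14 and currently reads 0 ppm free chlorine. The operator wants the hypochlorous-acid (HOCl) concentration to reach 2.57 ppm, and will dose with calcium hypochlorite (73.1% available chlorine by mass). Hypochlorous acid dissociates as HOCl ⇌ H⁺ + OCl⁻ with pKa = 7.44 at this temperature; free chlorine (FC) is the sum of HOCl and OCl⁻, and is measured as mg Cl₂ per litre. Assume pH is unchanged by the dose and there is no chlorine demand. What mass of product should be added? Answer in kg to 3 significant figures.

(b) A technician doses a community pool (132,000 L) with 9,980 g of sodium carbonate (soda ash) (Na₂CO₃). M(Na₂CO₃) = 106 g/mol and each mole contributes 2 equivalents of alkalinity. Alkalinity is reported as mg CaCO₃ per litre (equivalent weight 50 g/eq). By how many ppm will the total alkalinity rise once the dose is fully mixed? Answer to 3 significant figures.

(a) [OCl⁻]/[HOCl] = 10^(pH − pKa) = 10^(7.14 − 7.44) = 0.5012; fraction as HOCl = 1/(1 + 0.5012) = 0.6661.
(a) Free chlorine required for 2.57 ppm HOCl: 2.57 / 0.6661 = 3.858 ppm.
(a) FC to add: 3.858 − 0 = 3.858 mg/L as Cl₂.
(a) Cl₂ equivalent: 3.858 mg/L × 645,000 L = 2488 g.
(a) Product at 73.1% available Cl: 2488 / 0.731 = 3404 g.

(b) Moles of Na₂CO₃: 9,980 g ÷ 106 g/mol = 94.15 mol → 188.3 eq of alkalinity.
(b) As CaCO₃: 188.3 eq × 50 g/eq = 9415 g.
(b) Rise: 9415 g / 132,000 L × 1000 = 71.33 mg/L.

(a) 3.40 kg; (b) 71.3 ppm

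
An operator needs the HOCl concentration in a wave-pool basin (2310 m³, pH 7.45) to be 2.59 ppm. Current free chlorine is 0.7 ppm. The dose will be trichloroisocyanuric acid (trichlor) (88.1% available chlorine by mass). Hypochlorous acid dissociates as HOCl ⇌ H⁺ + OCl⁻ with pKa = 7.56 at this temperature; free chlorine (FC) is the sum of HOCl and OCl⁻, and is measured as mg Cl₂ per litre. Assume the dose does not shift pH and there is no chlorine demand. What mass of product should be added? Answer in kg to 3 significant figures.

10.2 kg

Volume: 2310 m³ = 2,310,000 L.
[OCl⁻]/[HOCl] = 10^(pH − pKa) = 10^(7.45 − 7.56) = 0.7762; fraction as HOCl = 1/(1 + 0.7762) = 0.563.
Free chlorine required for 2.59 ppm HOCl: 2.59 / 0.563 = 4.6 ppm.
FC to add: 4.6 − 0.7 = 3.9 mg/L as Cl₂.
Cl₂ equivalent: 3.9 mg/L × 2,310,000 L = 9010 g.
Product at 88.1% available Cl: 9010 / 0.881 = 10,230 g.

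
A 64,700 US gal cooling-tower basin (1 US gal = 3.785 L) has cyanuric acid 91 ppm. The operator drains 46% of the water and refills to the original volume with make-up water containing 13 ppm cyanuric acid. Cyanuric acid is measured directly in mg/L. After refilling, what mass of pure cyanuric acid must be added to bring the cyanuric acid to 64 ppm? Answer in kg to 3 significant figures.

Volume: 64,700 US gal × 3.785 L/gal = 244,890 L.
After draining 46% and refilling: 91 × 0.54 + 13 × 0.46 = 55.12 ppm.
Deficit to target: 64 − 55.12 = 8.88 mg/L.
Mass: 8.88 mg/L × 244,890 L = 2175 g cyanuric acid.

2.17 kg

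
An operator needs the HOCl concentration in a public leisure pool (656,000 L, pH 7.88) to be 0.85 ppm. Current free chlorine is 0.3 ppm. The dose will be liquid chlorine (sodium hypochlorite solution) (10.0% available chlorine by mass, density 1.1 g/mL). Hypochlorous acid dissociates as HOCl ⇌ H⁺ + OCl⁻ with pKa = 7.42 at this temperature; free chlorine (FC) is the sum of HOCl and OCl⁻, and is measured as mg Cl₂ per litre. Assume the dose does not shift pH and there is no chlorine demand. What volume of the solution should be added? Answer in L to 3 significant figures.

[OCl⁻]/[HOCl] = 10^(pH − pKa) = 10^(7.88 − 7.42) = 2.884; fraction as HOCl = 1/(1 + 2.884) = 0.2575.
Free chlorine required for 0.85 ppm HOCl: 0.85 / 0.2575 = 3.301 ppm.
FC to add: 3.301 − 0.3 = 3.001 mg/L as Cl₂.
Cl₂ equivalent: 3.001 mg/L × 656,000 L = 1969 g.
Product at 10.0% available Cl: 1969 / 0.1 = 19,690 g.
Volume: 19,690 g ÷ 1.1 g/mL = 17,900 mL.

17.9 L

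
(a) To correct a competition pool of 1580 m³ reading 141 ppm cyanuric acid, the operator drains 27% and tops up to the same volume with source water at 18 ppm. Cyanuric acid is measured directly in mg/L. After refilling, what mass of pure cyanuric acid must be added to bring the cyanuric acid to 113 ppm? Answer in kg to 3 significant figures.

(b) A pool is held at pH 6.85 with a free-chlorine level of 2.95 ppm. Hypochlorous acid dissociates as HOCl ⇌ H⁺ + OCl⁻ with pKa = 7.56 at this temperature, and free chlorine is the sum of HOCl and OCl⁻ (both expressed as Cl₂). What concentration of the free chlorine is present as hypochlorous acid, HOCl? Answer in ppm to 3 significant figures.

(a) Volume: 1580 m³ = 1,580,000 L.
(a) After draining 27% and refilling: 141 × 0.73 + 18 × 0.27 = 107.79 ppm.
(a) Deficit to target: 113 − 107.79 = 5.21 mg/L.
(a) Mass: 5.21 mg/L × 1,580,000 L = 8232 g cyanuric acid.

(b) [OCl⁻]/[HOCl] = 10^(pH − pKa) = 10^(6.85 − 7.56) = 10^-0.71 = 0.195.
(b) Fraction as HOCl = 1 / (1 + 0.195) = 0.8368.
(b) HOCl = 0.8368 × 2.95 ppm = 2.469 ppm.

(a) 8.23 kg; (b) 2.47 ppm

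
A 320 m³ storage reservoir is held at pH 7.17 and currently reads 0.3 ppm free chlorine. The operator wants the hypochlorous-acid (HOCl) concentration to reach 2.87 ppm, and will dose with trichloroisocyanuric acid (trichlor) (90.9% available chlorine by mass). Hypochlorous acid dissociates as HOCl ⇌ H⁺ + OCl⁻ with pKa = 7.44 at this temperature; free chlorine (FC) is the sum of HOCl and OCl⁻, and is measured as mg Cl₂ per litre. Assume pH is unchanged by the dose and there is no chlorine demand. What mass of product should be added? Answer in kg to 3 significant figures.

1.45 kg

Volume: 320 m³ = 320,000 L.
[OCl⁻]/[HOCl] = 10^(pH − pKa) = 10^(7.17 − 7.44) = 0.537; fraction as HOCl = 1/(1 + 0.537) = 0.6506.
Free chlorine required for 2.87 ppm HOCl: 2.87 / 0.6506 = 4.411 ppm.
FC to add: 4.411 − 0.3 = 4.111 mg/L as Cl₂.
Cl₂ equivalent: 4.111 mg/L × 320,000 L = 1316 g.
Product at 90.9% available Cl: 1316 / 0.909 = 1447 g.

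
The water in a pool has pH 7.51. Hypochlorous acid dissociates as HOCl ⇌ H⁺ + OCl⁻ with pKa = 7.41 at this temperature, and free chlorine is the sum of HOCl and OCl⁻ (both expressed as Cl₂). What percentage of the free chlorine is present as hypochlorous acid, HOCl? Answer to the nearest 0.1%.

44.3%

[OCl⁻]/[HOCl] = 10^(pH − pKa) = 10^(7.51 − 7.41) = 10^0.10 = 1.259.
Fraction as HOCl = 1 / (1 + 1.259) = 0.4427.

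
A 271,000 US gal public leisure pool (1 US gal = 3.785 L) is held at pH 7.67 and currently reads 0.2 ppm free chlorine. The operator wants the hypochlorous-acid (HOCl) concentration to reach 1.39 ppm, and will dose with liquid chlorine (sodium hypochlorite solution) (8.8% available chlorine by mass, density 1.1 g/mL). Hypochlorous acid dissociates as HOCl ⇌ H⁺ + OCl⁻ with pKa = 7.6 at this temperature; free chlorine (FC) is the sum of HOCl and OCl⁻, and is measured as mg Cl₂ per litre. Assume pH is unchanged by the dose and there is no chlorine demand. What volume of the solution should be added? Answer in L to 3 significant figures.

29.9 L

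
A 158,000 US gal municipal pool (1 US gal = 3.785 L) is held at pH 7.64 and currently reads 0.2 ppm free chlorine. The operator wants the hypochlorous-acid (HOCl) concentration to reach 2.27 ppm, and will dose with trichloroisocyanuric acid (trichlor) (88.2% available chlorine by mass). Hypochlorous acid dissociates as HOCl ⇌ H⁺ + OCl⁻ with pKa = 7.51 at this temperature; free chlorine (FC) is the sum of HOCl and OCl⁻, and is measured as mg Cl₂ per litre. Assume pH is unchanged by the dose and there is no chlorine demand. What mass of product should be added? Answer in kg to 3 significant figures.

Volume: 158,000 US gal × 3.785 L/gal = 598,030 L.
[OCl⁻]/[HOCl] = 10^(pH − pKa) = 10^(7.64 − 7.51) = 1.349; fraction as HOCl = 1/(1 + 1.349) = 0.4257.
Free chlorine required for 2.27 ppm HOCl: 2.27 / 0.4257 = 5.332 ppm.
FC to add: 5.332 − 0.2 = 5.132 mg/L as Cl₂.
Cl₂ equivalent: 5.132 mg/L × 598,030 L = 3069 g.
Product at 88.2% available Cl: 3069 / 0.882 = 3480 g.

3.48 kg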